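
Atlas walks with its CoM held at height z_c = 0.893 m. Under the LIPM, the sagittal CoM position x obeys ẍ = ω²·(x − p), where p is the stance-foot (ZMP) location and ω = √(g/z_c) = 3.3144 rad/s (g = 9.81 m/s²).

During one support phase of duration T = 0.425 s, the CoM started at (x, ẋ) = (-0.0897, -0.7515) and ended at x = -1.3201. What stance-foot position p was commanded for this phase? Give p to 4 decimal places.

p = 0.5908

ωT = 3.3144·0.425 = 1.408620; cosh(ωT) = 2.167394, sinh(ωT) = 1.922913
x(T) = p + (x₀−p)·cosh(ωT) + (ẋ₀/ω)·sinh(ωT) ⇒ p·(1 − cosh) = x(T) − x₀·cosh − (ẋ₀/ω)·sinh
numerator   = -1.3201 − (-0.0897)·2.167394 − (-0.7515/3.3144)·1.922913 = -0.689688
denominator = 1 − 2.167394 = -1.167394
p = -0.689688 / -1.167394 = 0.5908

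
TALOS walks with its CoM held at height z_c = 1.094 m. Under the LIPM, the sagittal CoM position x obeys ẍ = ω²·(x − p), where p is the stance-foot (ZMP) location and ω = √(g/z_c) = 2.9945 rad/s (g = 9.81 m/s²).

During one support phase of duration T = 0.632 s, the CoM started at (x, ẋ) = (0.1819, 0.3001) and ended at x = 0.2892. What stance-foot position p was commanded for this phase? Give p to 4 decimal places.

p = 0.2728

ωT = 2.9945·0.632 = 1.892524; cosh(ωT) = 3.393394, sinh(ωT) = 3.242703
x(T) = p + (x₀−p)·cosh(ωT) + (ẋ₀/ω)·sinh(ωT) ⇒ p·(1 − cosh) = x(T) − x₀·cosh − (ẋ₀/ω)·sinh
numerator   = 0.2892 − (0.1819)·3.393394 − (0.3001/2.9945)·3.242703 = -0.653033
denominator = 1 − 3.393394 = -2.393394
p = -0.653033 / -2.393394 = 0.2728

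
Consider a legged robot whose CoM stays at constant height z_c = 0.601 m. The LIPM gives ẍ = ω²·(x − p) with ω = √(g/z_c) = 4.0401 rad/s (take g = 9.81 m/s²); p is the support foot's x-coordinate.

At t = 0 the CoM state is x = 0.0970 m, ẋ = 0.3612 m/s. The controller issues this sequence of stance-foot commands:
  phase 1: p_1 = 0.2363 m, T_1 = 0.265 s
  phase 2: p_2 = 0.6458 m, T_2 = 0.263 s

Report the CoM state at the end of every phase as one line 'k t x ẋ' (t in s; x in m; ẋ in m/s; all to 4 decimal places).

phase 1: p=0.2363, T=0.265, ωT=1.070626, cosh=1.630000, sinh=1.287206; start (x,ẋ)=(0.097000, 0.361200) → end (x,ẋ)=(0.124322, -0.135666)
phase 2: p=0.6458, T=0.263, ωT=1.062546, cosh=1.619652, sinh=1.274078; start (x,ẋ)=(0.124322, -0.135666) → end (x,ẋ)=(-0.241596, -2.903987)

1 0.2650 0.1243 -0.1357
2 0.5280 -0.2416 -2.9040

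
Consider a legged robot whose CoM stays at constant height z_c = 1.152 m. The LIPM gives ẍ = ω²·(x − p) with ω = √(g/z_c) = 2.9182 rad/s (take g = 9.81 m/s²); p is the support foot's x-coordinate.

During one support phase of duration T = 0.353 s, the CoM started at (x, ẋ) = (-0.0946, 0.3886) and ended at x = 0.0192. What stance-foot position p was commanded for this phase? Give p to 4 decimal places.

ωT = 2.9182·0.353 = 1.030125; cosh(ωT) = 1.579189, sinh(ωT) = 1.222226
x(T) = p + (x₀−p)·cosh(ωT) + (ẋ₀/ω)·sinh(ωT) ⇒ p·(1 − cosh) = x(T) − x₀·cosh − (ẋ₀/ω)·sinh
numerator   = 0.0192 − (-0.0946)·1.579189 − (0.3886/2.9182)·1.222226 = 0.005834
denominator = 1 − 1.579189 = -0.579189
p = 0.005834 / -0.579189 = -0.0101

p = -0.0101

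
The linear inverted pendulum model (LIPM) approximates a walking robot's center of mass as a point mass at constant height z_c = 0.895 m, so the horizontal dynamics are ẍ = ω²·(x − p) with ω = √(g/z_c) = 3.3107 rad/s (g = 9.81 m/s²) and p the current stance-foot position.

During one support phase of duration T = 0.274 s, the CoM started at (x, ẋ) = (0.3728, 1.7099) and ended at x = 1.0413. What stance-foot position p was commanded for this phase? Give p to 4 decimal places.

p = 0.0708

ωT = 3.3107·0.274 = 0.907132; cosh(ωT) = 1.440444, sinh(ωT) = 1.036763
x(T) = p + (x₀−p)·cosh(ωT) + (ẋ₀/ω)·sinh(ωT) ⇒ p·(1 − cosh) = x(T) − x₀·cosh − (ẋ₀/ω)·sinh
numerator   = 1.0413 − (0.3728)·1.440444 − (1.7099/3.3107)·1.036763 = -0.031162
denominator = 1 − 1.440444 = -0.440444
p = -0.031162 / -0.440444 = 0.0708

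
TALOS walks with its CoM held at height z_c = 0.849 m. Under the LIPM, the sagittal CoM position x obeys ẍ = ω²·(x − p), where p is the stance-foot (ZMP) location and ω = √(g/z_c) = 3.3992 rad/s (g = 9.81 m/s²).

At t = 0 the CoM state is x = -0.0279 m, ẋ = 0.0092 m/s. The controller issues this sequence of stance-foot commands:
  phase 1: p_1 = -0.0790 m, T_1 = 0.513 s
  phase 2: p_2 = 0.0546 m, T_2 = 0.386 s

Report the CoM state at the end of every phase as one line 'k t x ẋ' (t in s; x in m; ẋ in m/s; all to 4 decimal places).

phase 1: p=-0.0790, T=0.513, ωT=1.743790, cosh=2.946916, sinh=2.772059; start (x,ẋ)=(-0.027900, 0.009200) → end (x,ẋ)=(0.079090, 0.508616)
phase 2: p=0.0546, T=0.386, ωT=1.312091, cosh=1.991594, sinh=1.722338; start (x,ẋ)=(0.079090, 0.508616) → end (x,ẋ)=(0.361084, 1.156335)

1 0.5130 0.0791 0.5086
2 0.8990 0.3611 1.1563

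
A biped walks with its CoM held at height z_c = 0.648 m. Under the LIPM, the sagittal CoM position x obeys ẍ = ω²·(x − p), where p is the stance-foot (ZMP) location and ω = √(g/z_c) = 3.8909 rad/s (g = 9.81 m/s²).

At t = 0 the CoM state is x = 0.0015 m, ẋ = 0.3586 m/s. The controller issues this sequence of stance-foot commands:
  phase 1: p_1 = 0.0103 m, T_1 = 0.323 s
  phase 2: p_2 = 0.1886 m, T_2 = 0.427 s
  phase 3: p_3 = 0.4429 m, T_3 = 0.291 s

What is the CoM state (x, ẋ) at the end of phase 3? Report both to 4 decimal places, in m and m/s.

phase 1: p=0.0103, T=0.323, ωT=1.256761, cosh=1.899297, sinh=1.614723; start (x,ẋ)=(0.001500, 0.358600) → end (x,ẋ)=(0.142405, 0.625800)
phase 2: p=0.1886, T=0.427, ωT=1.661414, cosh=2.728312, sinh=2.538442; start (x,ẋ)=(0.142405, 0.625800) → end (x,ẋ)=(0.470841, 1.251119)
phase 3: p=0.4429, T=0.291, ωT=1.132252, cosh=1.712471, sinh=1.390164; start (x,ẋ)=(0.470841, 1.251119) → end (x,ẋ)=(0.937755, 2.293638)

x = 0.9378, ẋ = 2.2936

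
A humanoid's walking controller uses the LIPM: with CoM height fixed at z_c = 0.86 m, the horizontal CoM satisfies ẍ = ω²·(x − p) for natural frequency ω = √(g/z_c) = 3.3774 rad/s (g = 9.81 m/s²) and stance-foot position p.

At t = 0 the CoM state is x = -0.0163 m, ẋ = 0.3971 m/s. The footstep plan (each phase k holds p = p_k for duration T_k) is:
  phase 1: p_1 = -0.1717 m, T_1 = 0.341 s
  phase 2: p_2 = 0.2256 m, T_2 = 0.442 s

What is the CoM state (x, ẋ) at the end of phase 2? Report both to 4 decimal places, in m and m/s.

x = 1.2197, ẋ = 3.6498

phase 1: p=-0.1717, T=0.341, ωT=1.151693, cosh=1.739823, sinh=1.423722; start (x,ẋ)=(-0.016300, 0.397100) → end (x,ẋ)=(0.266064, 1.438122)
phase 2: p=0.2256, T=0.442, ωT=1.492811, cosh=2.337162, sinh=2.112422; start (x,ẋ)=(0.266064, 1.438122) → end (x,ẋ)=(1.219655, 3.649811)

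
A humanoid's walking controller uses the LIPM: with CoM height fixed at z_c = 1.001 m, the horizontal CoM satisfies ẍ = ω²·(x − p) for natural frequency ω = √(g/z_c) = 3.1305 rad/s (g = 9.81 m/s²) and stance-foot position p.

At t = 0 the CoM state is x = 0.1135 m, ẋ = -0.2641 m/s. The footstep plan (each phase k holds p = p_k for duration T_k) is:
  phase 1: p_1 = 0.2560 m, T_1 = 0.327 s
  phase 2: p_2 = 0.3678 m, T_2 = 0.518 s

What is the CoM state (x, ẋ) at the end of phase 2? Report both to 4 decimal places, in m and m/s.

x = -1.5262, ẋ = -5.8470

phase 1: p=0.2560, T=0.327, ωT=1.023674, cosh=1.571337, sinh=1.212064; start (x,ẋ)=(0.113500, -0.264100) → end (x,ẋ)=(-0.070169, -0.955687)
phase 2: p=0.3678, T=0.518, ωT=1.621599, cosh=2.629380, sinh=2.431797; start (x,ẋ)=(-0.070169, -0.955687) → end (x,ẋ)=(-1.526173, -5.847013)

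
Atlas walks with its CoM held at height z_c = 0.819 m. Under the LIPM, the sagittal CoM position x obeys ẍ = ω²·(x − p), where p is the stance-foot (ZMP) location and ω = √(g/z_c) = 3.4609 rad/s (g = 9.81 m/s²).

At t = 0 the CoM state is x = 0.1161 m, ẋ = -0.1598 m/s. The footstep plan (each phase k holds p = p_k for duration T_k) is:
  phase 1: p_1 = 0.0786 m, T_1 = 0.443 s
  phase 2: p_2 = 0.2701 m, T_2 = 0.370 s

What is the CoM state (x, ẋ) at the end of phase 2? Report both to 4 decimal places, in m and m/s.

x = -0.1709, ẋ = -1.3593

phase 1: p=0.0786, T=0.443, ωT=1.533179, cosh=2.424364, sinh=2.208516; start (x,ẋ)=(0.116100, -0.159800) → end (x,ẋ)=(0.067540, -0.100784)
phase 2: p=0.2701, T=0.370, ωT=1.280533, cosh=1.938223, sinh=1.660334; start (x,ẋ)=(0.067540, -0.100784) → end (x,ẋ)=(-0.170857, -1.359303)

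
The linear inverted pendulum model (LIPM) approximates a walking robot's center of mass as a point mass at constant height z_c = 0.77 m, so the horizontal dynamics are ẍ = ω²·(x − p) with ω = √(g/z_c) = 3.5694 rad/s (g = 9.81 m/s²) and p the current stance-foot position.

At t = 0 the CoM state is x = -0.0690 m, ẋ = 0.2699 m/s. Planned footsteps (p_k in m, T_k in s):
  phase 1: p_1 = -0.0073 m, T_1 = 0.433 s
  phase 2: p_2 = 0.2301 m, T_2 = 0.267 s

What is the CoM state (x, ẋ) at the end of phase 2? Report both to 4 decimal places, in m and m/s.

x = -0.0445, ẋ = -0.6132

phase 1: p=-0.0073, T=0.433, ωT=1.545550, cosh=2.451873, sinh=2.238679; start (x,ẋ)=(-0.069000, 0.269900) → end (x,ẋ)=(0.010697, 0.168732)
phase 2: p=0.2301, T=0.267, ωT=0.953030, cosh=1.489563, sinh=1.103992; start (x,ẋ)=(0.010697, 0.168732) → end (x,ẋ)=(-0.044527, -0.613240)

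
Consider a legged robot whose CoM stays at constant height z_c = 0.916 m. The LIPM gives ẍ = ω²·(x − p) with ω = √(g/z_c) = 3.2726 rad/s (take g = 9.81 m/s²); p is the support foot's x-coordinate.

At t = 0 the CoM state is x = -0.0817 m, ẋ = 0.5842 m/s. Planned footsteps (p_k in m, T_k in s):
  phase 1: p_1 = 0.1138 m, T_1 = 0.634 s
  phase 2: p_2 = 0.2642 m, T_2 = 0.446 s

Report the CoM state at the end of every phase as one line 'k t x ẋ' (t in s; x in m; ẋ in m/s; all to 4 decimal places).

1 0.6340 0.0227 -0.1445
2 1.0800 -0.3735 -1.9369

phase 1: p=0.1138, T=0.634, ωT=2.074828, cosh=4.044379, sinh=3.918801; start (x,ẋ)=(-0.081700, 0.584200) → end (x,ẋ)=(0.022679, -0.144496)
phase 2: p=0.2642, T=0.446, ωT=1.459580, cosh=2.268242, sinh=2.035908; start (x,ẋ)=(0.022679, -0.144496) → end (x,ẋ)=(-0.373521, -1.936939)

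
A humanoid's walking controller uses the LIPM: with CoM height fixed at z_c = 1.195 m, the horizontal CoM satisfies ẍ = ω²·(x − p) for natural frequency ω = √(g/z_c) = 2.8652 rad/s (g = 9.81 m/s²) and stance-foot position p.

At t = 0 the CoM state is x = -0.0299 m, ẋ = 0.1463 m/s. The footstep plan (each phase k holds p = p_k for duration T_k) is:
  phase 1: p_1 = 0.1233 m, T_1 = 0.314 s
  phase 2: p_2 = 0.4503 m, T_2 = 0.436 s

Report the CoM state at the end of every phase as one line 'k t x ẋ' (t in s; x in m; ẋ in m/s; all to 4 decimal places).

phase 1: p=0.1233, T=0.314, ωT=0.899673, cosh=1.432751, sinh=1.026048; start (x,ẋ)=(-0.029900, 0.146300) → end (x,ẋ)=(-0.043806, -0.240771)
phase 2: p=0.4503, T=0.436, ωT=1.249227, cosh=1.887186, sinh=1.600460; start (x,ẋ)=(-0.043806, -0.240771) → end (x,ẋ)=(-0.616662, -2.720173)

1 0.3140 -0.0438 -0.2408
2 0.7500 -0.6167 -2.7202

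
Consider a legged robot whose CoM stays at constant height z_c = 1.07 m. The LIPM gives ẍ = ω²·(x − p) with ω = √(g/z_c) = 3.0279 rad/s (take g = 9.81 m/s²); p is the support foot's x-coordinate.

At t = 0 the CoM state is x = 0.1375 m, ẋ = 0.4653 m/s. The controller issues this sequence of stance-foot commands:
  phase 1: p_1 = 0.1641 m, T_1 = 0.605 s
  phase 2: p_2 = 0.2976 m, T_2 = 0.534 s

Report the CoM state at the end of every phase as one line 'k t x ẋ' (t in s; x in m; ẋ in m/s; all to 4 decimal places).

phase 1: p=0.1641, T=0.605, ωT=1.831879, cosh=3.202863, sinh=3.042751; start (x,ẋ)=(0.137500, 0.465300) → end (x,ẋ)=(0.546486, 1.245223)
phase 2: p=0.2976, T=0.534, ωT=1.616899, cosh=2.617978, sinh=2.419465; start (x,ẋ)=(0.546486, 1.245223) → end (x,ẋ)=(1.944182, 5.083279)

1 0.6050 0.5465 1.2452
2 1.1390 1.9442 5.0833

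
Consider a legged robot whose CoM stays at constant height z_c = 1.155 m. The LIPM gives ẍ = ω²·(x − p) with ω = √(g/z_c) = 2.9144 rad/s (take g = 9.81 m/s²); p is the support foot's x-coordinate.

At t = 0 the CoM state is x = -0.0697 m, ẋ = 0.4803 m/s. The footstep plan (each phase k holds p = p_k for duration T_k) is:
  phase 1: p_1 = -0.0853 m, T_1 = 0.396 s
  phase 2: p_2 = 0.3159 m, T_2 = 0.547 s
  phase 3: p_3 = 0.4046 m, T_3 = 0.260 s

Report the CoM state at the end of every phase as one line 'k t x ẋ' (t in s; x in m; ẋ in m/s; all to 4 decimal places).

phase 1: p=-0.0853, T=0.396, ωT=1.154102, cosh=1.743258, sinh=1.427918; start (x,ẋ)=(-0.069700, 0.480300) → end (x,ẋ)=(0.177219, 0.902207)
phase 2: p=0.3159, T=0.547, ωT=1.594177, cosh=2.563675, sinh=2.360599; start (x,ẋ)=(0.177219, 0.902207) → end (x,ẋ)=(0.691134, 1.358877)
phase 3: p=0.4046, T=0.260, ωT=0.757744, cosh=1.301090, sinh=0.832368; start (x,ẋ)=(0.691134, 1.358877) → end (x,ẋ)=(1.165509, 2.463111)

1 0.3960 0.1772 0.9022
2 0.9430 0.6911 1.3589
3 1.2030 1.1655 2.4631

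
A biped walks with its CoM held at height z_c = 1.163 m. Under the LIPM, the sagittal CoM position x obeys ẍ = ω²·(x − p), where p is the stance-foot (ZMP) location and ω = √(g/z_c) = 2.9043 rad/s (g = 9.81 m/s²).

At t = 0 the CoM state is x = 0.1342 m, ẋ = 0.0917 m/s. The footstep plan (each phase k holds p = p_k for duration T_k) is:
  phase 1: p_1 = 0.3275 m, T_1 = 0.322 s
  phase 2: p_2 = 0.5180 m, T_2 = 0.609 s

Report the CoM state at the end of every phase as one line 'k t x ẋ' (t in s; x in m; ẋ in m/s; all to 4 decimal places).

phase 1: p=0.3275, T=0.322, ωT=0.935185, cosh=1.470099, sinh=1.077585; start (x,ẋ)=(0.134200, 0.091700) → end (x,ẋ)=(0.077353, -0.470150)
phase 2: p=0.5180, T=0.609, ωT=1.768719, cosh=3.016944, sinh=2.846392; start (x,ẋ)=(0.077353, -0.470150) → end (x,ẋ)=(-1.272181, -5.061141)

1 0.3220 0.0774 -0.4701
2 0.9310 -1.2722 -5.0611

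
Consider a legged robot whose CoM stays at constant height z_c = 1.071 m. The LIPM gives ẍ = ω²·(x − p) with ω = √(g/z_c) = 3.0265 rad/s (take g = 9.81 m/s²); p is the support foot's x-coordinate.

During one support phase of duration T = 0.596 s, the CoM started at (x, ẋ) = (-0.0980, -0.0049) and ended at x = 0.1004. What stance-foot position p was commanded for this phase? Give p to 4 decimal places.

p = -0.1939

ωT = 3.0265·0.596 = 1.803794; cosh(ωT) = 3.118658, sinh(ωT) = 2.953985
x(T) = p + (x₀−p)·cosh(ωT) + (ẋ₀/ω)·sinh(ωT) ⇒ p·(1 − cosh) = x(T) − x₀·cosh − (ẋ₀/ω)·sinh
numerator   = 0.1004 − (-0.0980)·3.118658 − (-0.0049/3.0265)·2.953985 = 0.410811
denominator = 1 − 3.118658 = -2.118658
p = 0.410811 / -2.118658 = -0.1939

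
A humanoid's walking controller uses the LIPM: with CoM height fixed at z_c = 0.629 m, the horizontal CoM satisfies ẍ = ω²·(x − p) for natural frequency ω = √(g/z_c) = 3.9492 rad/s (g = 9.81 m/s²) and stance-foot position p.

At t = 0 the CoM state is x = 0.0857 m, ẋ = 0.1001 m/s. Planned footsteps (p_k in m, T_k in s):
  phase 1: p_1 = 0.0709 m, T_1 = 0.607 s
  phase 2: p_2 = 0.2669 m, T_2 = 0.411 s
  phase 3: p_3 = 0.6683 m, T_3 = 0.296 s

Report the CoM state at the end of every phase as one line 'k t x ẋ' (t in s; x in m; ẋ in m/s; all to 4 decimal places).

1 0.6070 0.2911 0.8733
2 1.0180 0.8692 2.5319
3 1.3140 1.9549 5.6212

phase 1: p=0.0709, T=0.607, ωT=2.397164, cosh=5.541469, sinh=5.450494; start (x,ẋ)=(0.085700, 0.100100) → end (x,ẋ)=(0.291067, 0.873272)
phase 2: p=0.2669, T=0.411, ωT=1.623121, cosh=2.633084, sinh=2.435802; start (x,ẋ)=(0.291067, 0.873272) → end (x,ẋ)=(0.869154, 2.531873)
phase 3: p=0.6683, T=0.296, ωT=1.168963, cosh=1.764671, sinh=1.453982; start (x,ẋ)=(0.869154, 2.531873) → end (x,ẋ)=(1.954904, 5.621239)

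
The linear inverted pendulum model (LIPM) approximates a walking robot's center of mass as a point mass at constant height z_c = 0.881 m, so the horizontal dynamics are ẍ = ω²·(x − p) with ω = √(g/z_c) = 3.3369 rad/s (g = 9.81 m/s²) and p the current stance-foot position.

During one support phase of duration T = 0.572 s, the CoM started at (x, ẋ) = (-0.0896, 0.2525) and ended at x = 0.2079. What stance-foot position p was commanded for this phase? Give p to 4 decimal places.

ωT = 3.3369·0.572 = 1.908707; cosh(ωT) = 3.446317, sinh(ωT) = 3.298045
x(T) = p + (x₀−p)·cosh(ωT) + (ẋ₀/ω)·sinh(ωT) ⇒ p·(1 − cosh) = x(T) − x₀·cosh − (ẋ₀/ω)·sinh
numerator   = 0.2079 − (-0.0896)·3.446317 − (0.2525/3.3369)·3.298045 = 0.267130
denominator = 1 − 3.446317 = -2.446317
p = 0.267130 / -2.446317 = -0.1092

p = -0.1092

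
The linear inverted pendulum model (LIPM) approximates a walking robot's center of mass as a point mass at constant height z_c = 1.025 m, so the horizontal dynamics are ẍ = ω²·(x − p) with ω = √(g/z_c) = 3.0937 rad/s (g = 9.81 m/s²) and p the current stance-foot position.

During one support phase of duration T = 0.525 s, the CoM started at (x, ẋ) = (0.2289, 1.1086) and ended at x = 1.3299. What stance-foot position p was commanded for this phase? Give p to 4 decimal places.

ωT = 3.0937·0.525 = 1.624193; cosh(ωT) = 2.635695, sinh(ωT) = 2.438625
x(T) = p + (x₀−p)·cosh(ωT) + (ẋ₀/ω)·sinh(ωT) ⇒ p·(1 − cosh) = x(T) − x₀·cosh − (ẋ₀/ω)·sinh
numerator   = 1.3299 − (0.2289)·2.635695 − (1.1086/3.0937)·2.438625 = -0.147270
denominator = 1 − 2.635695 = -1.635695
p = -0.147270 / -1.635695 = 0.0900

p = 0.0900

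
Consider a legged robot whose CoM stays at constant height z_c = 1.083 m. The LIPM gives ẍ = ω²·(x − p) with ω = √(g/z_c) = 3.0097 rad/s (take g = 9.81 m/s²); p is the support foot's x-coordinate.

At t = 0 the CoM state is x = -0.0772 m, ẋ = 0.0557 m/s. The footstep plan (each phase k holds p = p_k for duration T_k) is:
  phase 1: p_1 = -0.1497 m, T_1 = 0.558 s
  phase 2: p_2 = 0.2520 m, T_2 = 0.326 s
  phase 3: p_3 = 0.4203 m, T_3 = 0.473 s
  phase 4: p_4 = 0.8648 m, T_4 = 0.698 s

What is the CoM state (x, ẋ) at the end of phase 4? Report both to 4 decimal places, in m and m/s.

phase 1: p=-0.1497, T=0.558, ωT=1.679413, cosh=2.774444, sinh=2.587961; start (x,ẋ)=(-0.077200, 0.055700) → end (x,ẋ)=(0.099342, 0.719238)
phase 2: p=0.2520, T=0.326, ωT=0.981162, cosh=1.521215, sinh=1.146340; start (x,ẋ)=(0.099342, 0.719238) → end (x,ẋ)=(0.293719, 0.567425)
phase 3: p=0.4203, T=0.473, ωT=1.423588, cosh=2.196420, sinh=1.955572; start (x,ẋ)=(0.293719, 0.567425) → end (x,ẋ)=(0.510963, 0.501289)
phase 4: p=0.8648, T=0.698, ωT=2.100771, cosh=4.147414, sinh=4.025052; start (x,ẋ)=(0.510963, 0.501289) → end (x,ẋ)=(0.067697, -2.207394)

x = 0.0677, ẋ = -2.2074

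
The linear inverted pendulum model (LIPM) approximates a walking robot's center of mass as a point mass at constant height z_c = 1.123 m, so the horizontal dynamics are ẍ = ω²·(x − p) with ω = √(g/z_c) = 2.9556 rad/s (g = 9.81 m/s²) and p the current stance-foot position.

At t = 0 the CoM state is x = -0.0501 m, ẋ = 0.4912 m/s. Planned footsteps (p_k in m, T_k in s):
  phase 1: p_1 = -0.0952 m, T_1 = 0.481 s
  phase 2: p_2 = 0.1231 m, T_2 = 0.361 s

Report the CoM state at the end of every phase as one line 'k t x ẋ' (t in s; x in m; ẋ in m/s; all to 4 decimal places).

phase 1: p=-0.0952, T=0.481, ωT=1.421644, cosh=2.192621, sinh=1.951304; start (x,ẋ)=(-0.050100, 0.491200) → end (x,ẋ)=(0.327980, 1.337120)
phase 2: p=0.1231, T=0.361, ωT=1.066972, cosh=1.625306, sinh=1.281258; start (x,ẋ)=(0.327980, 1.337120) → end (x,ẋ)=(1.035737, 2.949087)

1 0.4810 0.3280 1.3371
2 0.8420 1.0357 2.9491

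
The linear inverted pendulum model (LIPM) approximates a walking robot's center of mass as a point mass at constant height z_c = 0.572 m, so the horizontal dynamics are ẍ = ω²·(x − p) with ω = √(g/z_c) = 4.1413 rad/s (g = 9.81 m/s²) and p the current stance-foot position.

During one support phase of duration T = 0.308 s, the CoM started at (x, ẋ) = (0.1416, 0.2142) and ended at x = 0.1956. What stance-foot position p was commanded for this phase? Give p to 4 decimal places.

p = 0.1753

ωT = 4.1413·0.308 = 1.275520; cosh(ωT) = 1.929925, sinh(ωT) = 1.650639
x(T) = p + (x₀−p)·cosh(ωT) + (ẋ₀/ω)·sinh(ωT) ⇒ p·(1 − cosh) = x(T) − x₀·cosh − (ẋ₀/ω)·sinh
numerator   = 0.1956 − (0.1416)·1.929925 − (0.2142/4.1413)·1.650639 = -0.163053
denominator = 1 − 1.929925 = -0.929925
p = -0.163053 / -0.929925 = 0.1753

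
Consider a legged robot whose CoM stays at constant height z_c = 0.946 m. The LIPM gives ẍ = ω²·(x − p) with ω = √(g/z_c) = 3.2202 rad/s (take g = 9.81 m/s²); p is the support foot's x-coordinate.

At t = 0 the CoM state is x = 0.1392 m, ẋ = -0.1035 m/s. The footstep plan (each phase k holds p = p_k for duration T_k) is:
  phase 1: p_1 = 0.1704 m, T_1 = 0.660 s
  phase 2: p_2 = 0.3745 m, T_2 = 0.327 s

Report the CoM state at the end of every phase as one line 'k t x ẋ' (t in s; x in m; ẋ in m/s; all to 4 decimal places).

phase 1: p=0.1704, T=0.660, ωT=2.125332, cosh=4.247536, sinh=4.128142; start (x,ẋ)=(0.139200, -0.103500) → end (x,ẋ)=(-0.094805, -0.854375)
phase 2: p=0.3745, T=0.327, ωT=1.053005, cosh=1.607570, sinh=1.258682; start (x,ẋ)=(-0.094805, -0.854375) → end (x,ẋ)=(-0.713891, -3.275660)

1 0.6600 -0.0948 -0.8544
2 0.9870 -0.7139 -3.2757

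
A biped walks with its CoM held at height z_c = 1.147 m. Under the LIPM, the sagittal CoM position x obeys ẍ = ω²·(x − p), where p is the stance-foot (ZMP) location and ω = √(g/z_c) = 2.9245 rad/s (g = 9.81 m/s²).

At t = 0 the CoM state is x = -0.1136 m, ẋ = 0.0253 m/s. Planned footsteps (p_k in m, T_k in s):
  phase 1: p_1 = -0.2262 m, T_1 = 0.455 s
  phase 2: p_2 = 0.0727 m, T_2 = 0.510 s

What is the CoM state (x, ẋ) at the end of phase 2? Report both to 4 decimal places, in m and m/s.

phase 1: p=-0.2262, T=0.455, ωT=1.330647, cosh=2.023899, sinh=1.759593; start (x,ẋ)=(-0.113600, 0.025300) → end (x,ẋ)=(0.016913, 0.630636)
phase 2: p=0.0727, T=0.510, ωT=1.491495, cosh=2.334385, sinh=2.109349; start (x,ẋ)=(0.016913, 0.630636) → end (x,ẋ)=(0.397331, 1.128012)

x = 0.3973, ẋ = 1.1280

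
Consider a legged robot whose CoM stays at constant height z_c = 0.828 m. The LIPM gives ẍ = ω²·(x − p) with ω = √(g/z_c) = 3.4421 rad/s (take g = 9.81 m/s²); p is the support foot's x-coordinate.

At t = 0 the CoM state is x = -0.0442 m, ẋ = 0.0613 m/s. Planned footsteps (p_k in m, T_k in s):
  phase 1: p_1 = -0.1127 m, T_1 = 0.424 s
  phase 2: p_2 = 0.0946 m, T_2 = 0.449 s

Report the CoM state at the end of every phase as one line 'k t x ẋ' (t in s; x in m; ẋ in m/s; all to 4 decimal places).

1 0.4240 0.0789 0.6190
2 0.8730 0.4587 1.3967

phase 1: p=-0.1127, T=0.424, ωT=1.459450, cosh=2.267979, sinh=2.035615; start (x,ẋ)=(-0.044200, 0.061300) → end (x,ẋ)=(0.078909, 0.618992)
phase 2: p=0.0946, T=0.449, ωT=1.545503, cosh=2.451767, sinh=2.238563; start (x,ẋ)=(0.078909, 0.618992) → end (x,ẋ)=(0.458689, 1.396717)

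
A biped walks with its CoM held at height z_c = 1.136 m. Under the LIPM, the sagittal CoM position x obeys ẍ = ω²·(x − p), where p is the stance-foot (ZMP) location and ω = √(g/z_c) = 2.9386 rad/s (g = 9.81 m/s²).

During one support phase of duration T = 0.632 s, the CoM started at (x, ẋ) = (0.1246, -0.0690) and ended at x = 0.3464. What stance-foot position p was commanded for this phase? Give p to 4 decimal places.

ωT = 2.9386·0.632 = 1.857195; cosh(ωT) = 3.280927, sinh(ωT) = 3.124817
x(T) = p + (x₀−p)·cosh(ωT) + (ẋ₀/ω)·sinh(ωT) ⇒ p·(1 − cosh) = x(T) − x₀·cosh − (ẋ₀/ω)·sinh
numerator   = 0.3464 − (0.1246)·3.280927 − (-0.0690/2.9386)·3.124817 = 0.010969
denominator = 1 − 3.280927 = -2.280927
p = 0.010969 / -2.280927 = -0.0048

p = -0.0048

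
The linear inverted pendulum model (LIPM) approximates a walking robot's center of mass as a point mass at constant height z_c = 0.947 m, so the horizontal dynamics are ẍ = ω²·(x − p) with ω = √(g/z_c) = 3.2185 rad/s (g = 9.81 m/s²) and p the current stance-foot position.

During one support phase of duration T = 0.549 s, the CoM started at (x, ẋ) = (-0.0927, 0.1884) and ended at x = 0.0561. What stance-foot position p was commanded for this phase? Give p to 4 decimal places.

p = -0.0840

ωT = 3.2185·0.549 = 1.766957; cosh(ωT) = 3.011932, sinh(ωT) = 2.841080
x(T) = p + (x₀−p)·cosh(ωT) + (ẋ₀/ω)·sinh(ωT) ⇒ p·(1 − cosh) = x(T) − x₀·cosh − (ẋ₀/ω)·sinh
numerator   = 0.0561 − (-0.0927)·3.011932 − (0.1884/3.2185)·2.841080 = 0.168999
denominator = 1 − 3.011932 = -2.011932
p = 0.168999 / -2.011932 = -0.0840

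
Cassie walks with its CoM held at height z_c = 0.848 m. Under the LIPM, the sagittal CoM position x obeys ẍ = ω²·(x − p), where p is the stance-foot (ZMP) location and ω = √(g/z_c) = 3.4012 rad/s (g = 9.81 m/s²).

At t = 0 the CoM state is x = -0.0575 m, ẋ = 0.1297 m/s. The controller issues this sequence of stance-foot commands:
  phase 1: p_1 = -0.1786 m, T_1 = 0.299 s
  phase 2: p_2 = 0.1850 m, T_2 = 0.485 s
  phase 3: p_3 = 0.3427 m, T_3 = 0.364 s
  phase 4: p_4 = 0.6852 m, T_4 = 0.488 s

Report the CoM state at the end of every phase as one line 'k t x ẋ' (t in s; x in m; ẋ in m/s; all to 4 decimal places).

phase 1: p=-0.1786, T=0.299, ωT=1.016959, cosh=1.563233, sinh=1.201540; start (x,ẋ)=(-0.057500, 0.129700) → end (x,ẋ)=(0.056527, 0.697648)
phase 2: p=0.1850, T=0.485, ωT=1.649582, cosh=2.698467, sinh=2.506337; start (x,ẋ)=(0.056527, 0.697648) → end (x,ẋ)=(0.352414, 0.787403)
phase 3: p=0.3427, T=0.364, ωT=1.238037, cosh=1.869394, sinh=1.579442; start (x,ẋ)=(0.352414, 0.787403) → end (x,ẋ)=(0.726512, 1.524151)
phase 4: p=0.6852, T=0.488, ωT=1.659786, cosh=2.724182, sinh=2.534002; start (x,ẋ)=(0.726512, 1.524151) → end (x,ẋ)=(1.933282, 4.508117)

1 0.2990 0.0565 0.6976
2 0.7840 0.3524 0.7874
3 1.1480 0.7265 1.5242
4 1.6360 1.9333 4.5081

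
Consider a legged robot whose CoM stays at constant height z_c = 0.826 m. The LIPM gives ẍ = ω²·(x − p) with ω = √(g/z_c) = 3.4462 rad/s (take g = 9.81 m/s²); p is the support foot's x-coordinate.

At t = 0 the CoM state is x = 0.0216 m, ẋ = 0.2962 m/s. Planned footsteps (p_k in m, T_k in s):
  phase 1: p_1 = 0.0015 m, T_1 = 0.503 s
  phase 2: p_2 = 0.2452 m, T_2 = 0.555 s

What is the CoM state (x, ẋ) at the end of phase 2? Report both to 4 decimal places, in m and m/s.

x = 1.4334, ẋ = 4.2249

phase 1: p=0.0015, T=0.503, ωT=1.733439, cosh=2.918380, sinh=2.741704; start (x,ẋ)=(0.021600, 0.296200) → end (x,ẋ)=(0.295808, 1.054338)
phase 2: p=0.2452, T=0.555, ωT=1.912641, cosh=3.459319, sinh=3.311629; start (x,ẋ)=(0.295808, 1.054338) → end (x,ẋ)=(1.433437, 4.224859)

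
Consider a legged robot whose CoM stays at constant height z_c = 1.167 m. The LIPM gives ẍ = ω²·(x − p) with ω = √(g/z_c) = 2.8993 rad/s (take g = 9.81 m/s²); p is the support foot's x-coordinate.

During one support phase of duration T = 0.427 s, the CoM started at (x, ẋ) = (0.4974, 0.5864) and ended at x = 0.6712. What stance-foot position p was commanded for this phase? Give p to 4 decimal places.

ωT = 2.8993·0.427 = 1.238001; cosh(ωT) = 1.869338, sinh(ωT) = 1.579375
x(T) = p + (x₀−p)·cosh(ωT) + (ẋ₀/ω)·sinh(ωT) ⇒ p·(1 − cosh) = x(T) − x₀·cosh − (ẋ₀/ω)·sinh
numerator   = 0.6712 − (0.4974)·1.869338 − (0.5864/2.8993)·1.579375 = -0.578046
denominator = 1 − 1.869338 = -0.869338
p = -0.578046 / -0.869338 = 0.6649

p = 0.6649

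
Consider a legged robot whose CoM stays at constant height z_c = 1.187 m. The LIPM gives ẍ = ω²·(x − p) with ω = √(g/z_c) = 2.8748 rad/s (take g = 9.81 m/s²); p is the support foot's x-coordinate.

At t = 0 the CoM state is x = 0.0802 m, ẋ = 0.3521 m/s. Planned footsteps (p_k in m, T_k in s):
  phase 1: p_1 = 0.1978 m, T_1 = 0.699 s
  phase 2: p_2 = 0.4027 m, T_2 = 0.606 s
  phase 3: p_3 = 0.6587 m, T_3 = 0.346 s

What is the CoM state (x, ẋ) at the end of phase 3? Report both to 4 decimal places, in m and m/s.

x = -1.0431, ẋ = -4.5761

phase 1: p=0.1978, T=0.699, ωT=2.009485, cosh=3.796767, sinh=3.662709; start (x,ẋ)=(0.080200, 0.352100) → end (x,ẋ)=(0.199902, 0.098566)
phase 2: p=0.4027, T=0.606, ωT=1.742129, cosh=2.942316, sinh=2.767169; start (x,ẋ)=(0.199902, 0.098566) → end (x,ẋ)=(-0.099121, -1.323259)
phase 3: p=0.6587, T=0.346, ωT=0.994681, cosh=1.536851, sinh=1.167010; start (x,ẋ)=(-0.099121, -1.323259) → end (x,ẋ)=(-1.043128, -4.576081)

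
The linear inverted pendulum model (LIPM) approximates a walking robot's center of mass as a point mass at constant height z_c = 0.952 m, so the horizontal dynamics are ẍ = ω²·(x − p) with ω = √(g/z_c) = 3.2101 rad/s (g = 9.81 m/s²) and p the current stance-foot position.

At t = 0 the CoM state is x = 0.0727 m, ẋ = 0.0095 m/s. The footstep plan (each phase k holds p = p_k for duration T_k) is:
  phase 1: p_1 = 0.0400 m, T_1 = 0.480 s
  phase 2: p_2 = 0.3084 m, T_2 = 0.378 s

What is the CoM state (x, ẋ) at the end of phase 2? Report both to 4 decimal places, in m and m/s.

phase 1: p=0.0400, T=0.480, ωT=1.540848, cosh=2.441373, sinh=2.227174; start (x,ẋ)=(0.072700, 0.009500) → end (x,ẋ)=(0.126424, 0.256980)
phase 2: p=0.3084, T=0.378, ωT=1.213418, cosh=1.831073, sinh=1.533893; start (x,ẋ)=(0.126424, 0.256980) → end (x,ẋ)=(0.097982, -0.425491)

x = 0.0980, ẋ = -0.4255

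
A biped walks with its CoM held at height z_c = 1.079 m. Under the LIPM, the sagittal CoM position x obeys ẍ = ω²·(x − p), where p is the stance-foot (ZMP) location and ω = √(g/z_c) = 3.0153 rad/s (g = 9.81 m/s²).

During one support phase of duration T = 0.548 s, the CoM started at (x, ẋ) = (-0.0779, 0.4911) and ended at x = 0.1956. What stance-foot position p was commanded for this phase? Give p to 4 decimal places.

p = 0.0018

ωT = 3.0153·0.548 = 1.652384; cosh(ωT) = 2.705501, sinh(ωT) = 2.513909
x(T) = p + (x₀−p)·cosh(ωT) + (ẋ₀/ω)·sinh(ωT) ⇒ p·(1 − cosh) = x(T) − x₀·cosh − (ẋ₀/ω)·sinh
numerator   = 0.1956 − (-0.0779)·2.705501 − (0.4911/3.0153)·2.513909 = -0.003080
denominator = 1 − 2.705501 = -1.705501
p = -0.003080 / -1.705501 = 0.0018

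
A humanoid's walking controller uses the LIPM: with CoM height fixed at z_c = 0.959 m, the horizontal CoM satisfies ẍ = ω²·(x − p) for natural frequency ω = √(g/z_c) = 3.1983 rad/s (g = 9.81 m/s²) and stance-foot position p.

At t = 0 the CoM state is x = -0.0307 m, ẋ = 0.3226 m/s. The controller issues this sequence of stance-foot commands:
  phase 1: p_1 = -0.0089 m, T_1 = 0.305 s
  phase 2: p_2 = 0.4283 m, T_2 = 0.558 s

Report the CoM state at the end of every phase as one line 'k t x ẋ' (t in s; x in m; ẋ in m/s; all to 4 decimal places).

1 0.3050 0.0728 0.4093
2 0.8630 -0.2899 -2.0374

phase 1: p=-0.0089, T=0.305, ωT=0.975482, cosh=1.514727, sinh=1.137717; start (x,ẋ)=(-0.030700, 0.322600) → end (x,ẋ)=(0.072836, 0.409326)
phase 2: p=0.4283, T=0.558, ωT=1.784651, cosh=3.062679, sinh=2.894824; start (x,ẋ)=(0.072836, 0.409326) → end (x,ẋ)=(-0.289886, -2.037434)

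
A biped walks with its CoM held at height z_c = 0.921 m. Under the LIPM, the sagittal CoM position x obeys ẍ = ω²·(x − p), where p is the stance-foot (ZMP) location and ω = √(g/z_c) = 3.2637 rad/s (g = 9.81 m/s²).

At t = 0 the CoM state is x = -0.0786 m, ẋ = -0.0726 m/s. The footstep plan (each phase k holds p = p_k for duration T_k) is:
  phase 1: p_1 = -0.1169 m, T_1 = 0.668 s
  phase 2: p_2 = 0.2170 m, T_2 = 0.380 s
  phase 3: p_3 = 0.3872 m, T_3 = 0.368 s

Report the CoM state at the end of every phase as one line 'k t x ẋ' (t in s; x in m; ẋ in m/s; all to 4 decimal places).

phase 1: p=-0.1169, T=0.668, ωT=2.180152, cosh=4.480336, sinh=4.367312; start (x,ẋ)=(-0.078600, -0.072600) → end (x,ẋ)=(-0.042453, 0.220640)
phase 2: p=0.2170, T=0.380, ωT=1.240206, cosh=1.872825, sinh=1.583500; start (x,ẋ)=(-0.042453, 0.220640) → end (x,ẋ)=(-0.161858, -0.927649)
phase 3: p=0.3872, T=0.368, ωT=1.201042, cosh=1.812229, sinh=1.511348; start (x,ẋ)=(-0.161858, -0.927649) → end (x,ẋ)=(-1.037392, -4.389388)

1 0.6680 -0.0425 0.2206
2 1.0480 -0.1619 -0.9276
3 1.4160 -1.0374 -4.3894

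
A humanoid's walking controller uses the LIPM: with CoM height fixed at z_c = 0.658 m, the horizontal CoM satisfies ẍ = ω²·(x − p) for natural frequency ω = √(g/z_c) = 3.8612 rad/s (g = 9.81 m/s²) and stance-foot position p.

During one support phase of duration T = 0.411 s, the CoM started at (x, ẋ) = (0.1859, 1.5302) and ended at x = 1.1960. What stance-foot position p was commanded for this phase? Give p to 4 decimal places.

p = 0.1329

ωT = 3.8612·0.411 = 1.586953; cosh(ωT) = 2.546689, sinh(ωT) = 2.342142
x(T) = p + (x₀−p)·cosh(ωT) + (ẋ₀/ω)·sinh(ωT) ⇒ p·(1 − cosh) = x(T) − x₀·cosh − (ẋ₀/ω)·sinh
numerator   = 1.1960 − (0.1859)·2.546689 − (1.5302/3.8612)·2.342142 = -0.205624
denominator = 1 − 2.546689 = -1.546689
p = -0.205624 / -1.546689 = 0.1329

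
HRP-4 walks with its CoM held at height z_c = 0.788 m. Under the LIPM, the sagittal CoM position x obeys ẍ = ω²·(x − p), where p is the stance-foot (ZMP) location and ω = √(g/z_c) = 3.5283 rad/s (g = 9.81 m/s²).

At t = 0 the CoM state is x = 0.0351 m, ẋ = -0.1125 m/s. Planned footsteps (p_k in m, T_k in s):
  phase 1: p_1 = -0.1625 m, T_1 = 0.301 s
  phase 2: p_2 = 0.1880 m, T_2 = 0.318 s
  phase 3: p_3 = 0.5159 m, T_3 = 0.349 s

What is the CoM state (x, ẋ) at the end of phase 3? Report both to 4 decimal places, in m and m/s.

x = 0.5709, ẋ = 0.6228

phase 1: p=-0.1625, T=0.301, ωT=1.062018, cosh=1.618980, sinh=1.273223; start (x,ẋ)=(0.035100, -0.112500) → end (x,ẋ)=(0.116814, 0.705545)
phase 2: p=0.1880, T=0.318, ωT=1.121999, cosh=1.698308, sinh=1.372680; start (x,ẋ)=(0.116814, 0.705545) → end (x,ẋ)=(0.341595, 0.853462)
phase 3: p=0.5159, T=0.349, ωT=1.231377, cosh=1.858917, sinh=1.567026; start (x,ẋ)=(0.341595, 0.853462) → end (x,ẋ)=(0.570930, 0.622794)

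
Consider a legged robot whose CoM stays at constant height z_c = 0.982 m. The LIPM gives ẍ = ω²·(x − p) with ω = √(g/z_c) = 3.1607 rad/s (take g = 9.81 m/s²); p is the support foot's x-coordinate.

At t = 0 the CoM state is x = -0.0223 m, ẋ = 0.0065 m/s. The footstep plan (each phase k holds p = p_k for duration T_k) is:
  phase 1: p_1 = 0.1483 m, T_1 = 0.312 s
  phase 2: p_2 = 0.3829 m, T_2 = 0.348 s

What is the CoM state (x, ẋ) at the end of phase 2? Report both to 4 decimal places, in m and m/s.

phase 1: p=0.1483, T=0.312, ωT=0.986138, cosh=1.526938, sinh=1.153924; start (x,ẋ)=(-0.022300, 0.006500) → end (x,ẋ)=(-0.109823, -0.612288)
phase 2: p=0.3829, T=0.348, ωT=1.099924, cosh=1.668417, sinh=1.335520; start (x,ẋ)=(-0.109823, -0.612288) → end (x,ẋ)=(-0.697882, -3.101422)

x = -0.6979, ẋ = -3.1014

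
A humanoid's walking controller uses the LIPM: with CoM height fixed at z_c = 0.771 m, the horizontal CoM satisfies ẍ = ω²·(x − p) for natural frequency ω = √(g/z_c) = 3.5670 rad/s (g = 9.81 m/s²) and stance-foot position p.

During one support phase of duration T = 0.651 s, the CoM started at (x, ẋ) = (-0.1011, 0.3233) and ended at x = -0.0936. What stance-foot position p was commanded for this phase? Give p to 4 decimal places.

p = 0.0074

ωT = 3.5670·0.651 = 2.322117; cosh(ωT) = 5.147652, sinh(ωT) = 5.049587
x(T) = p + (x₀−p)·cosh(ωT) + (ẋ₀/ω)·sinh(ωT) ⇒ p·(1 − cosh) = x(T) − x₀·cosh − (ẋ₀/ω)·sinh
numerator   = -0.0936 − (-0.1011)·5.147652 − (0.3233/3.5670)·5.049587 = -0.030849
denominator = 1 − 5.147652 = -4.147652
p = -0.030849 / -4.147652 = 0.0074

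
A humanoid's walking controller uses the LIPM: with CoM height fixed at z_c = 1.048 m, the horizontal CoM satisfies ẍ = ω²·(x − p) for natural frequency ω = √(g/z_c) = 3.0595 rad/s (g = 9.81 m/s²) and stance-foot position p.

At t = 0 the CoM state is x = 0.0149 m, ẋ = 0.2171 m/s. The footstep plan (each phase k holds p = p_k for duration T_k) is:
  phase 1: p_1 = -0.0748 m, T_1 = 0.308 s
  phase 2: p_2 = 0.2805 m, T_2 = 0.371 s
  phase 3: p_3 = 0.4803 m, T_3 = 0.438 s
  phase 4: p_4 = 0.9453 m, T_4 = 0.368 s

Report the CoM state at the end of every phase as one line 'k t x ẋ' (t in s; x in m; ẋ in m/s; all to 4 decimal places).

phase 1: p=-0.0748, T=0.308, ωT=0.942326, cosh=1.477832, sinh=1.088111; start (x,ẋ)=(0.014900, 0.217100) → end (x,ẋ)=(0.134973, 0.619455)
phase 2: p=0.2805, T=0.371, ωT=1.135074, cosh=1.716402, sinh=1.395004; start (x,ẋ)=(0.134973, 0.619455) → end (x,ẋ)=(0.313163, 0.442124)
phase 3: p=0.4803, T=0.438, ωT=1.340061, cosh=2.040553, sinh=1.778723; start (x,ẋ)=(0.313163, 0.442124) → end (x,ẋ)=(0.396289, -0.007383)
phase 4: p=0.9453, T=0.368, ωT=1.125896, cosh=1.703670, sinh=1.379308; start (x,ẋ)=(0.396289, -0.007383) → end (x,ẋ)=(0.006638, -2.329402)

1 0.3080 0.1350 0.6195
2 0.6790 0.3132 0.4421
3 1.1170 0.3963 -0.0074
4 1.4850 0.0066 -2.3294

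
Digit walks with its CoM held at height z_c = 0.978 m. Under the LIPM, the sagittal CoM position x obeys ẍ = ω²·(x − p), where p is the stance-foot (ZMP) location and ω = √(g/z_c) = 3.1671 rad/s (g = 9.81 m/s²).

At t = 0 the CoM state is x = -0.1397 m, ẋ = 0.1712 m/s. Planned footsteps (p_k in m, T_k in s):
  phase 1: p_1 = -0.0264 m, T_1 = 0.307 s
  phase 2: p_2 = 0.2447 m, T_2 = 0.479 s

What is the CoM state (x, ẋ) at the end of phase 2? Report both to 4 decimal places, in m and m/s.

phase 1: p=-0.0264, T=0.307, ωT=0.972300, cosh=1.511115, sinh=1.132903; start (x,ẋ)=(-0.139700, 0.171200) → end (x,ẋ)=(-0.136369, -0.147819)
phase 2: p=0.2447, T=0.479, ωT=1.517041, cosh=2.389038, sinh=2.169678; start (x,ẋ)=(-0.136369, -0.147819) → end (x,ẋ)=(-0.766955, -2.971697)

x = -0.7670, ẋ = -2.9717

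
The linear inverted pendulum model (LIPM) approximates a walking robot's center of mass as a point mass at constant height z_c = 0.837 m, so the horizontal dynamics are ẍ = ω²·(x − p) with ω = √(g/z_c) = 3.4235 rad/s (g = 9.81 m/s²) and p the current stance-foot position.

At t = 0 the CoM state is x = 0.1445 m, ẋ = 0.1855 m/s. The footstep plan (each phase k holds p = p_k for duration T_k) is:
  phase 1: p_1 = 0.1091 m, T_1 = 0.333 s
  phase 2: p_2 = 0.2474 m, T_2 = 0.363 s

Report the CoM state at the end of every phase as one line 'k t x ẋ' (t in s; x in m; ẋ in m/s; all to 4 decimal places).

phase 1: p=0.1091, T=0.333, ωT=1.140026, cosh=1.723329, sinh=1.403519; start (x,ẋ)=(0.144500, 0.185500) → end (x,ẋ)=(0.246155, 0.489773)
phase 2: p=0.2474, T=0.363, ωT=1.242730, cosh=1.876829, sinh=1.588233; start (x,ẋ)=(0.246155, 0.489773) → end (x,ẋ)=(0.472278, 0.912448)

1 0.3330 0.2462 0.4898
2 0.6960 0.4723 0.9124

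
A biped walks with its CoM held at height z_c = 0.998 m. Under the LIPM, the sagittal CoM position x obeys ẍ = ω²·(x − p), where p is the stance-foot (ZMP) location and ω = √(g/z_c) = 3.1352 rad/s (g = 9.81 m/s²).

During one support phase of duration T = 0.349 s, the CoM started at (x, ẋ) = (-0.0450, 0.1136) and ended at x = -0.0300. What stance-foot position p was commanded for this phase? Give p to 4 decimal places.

p = 0.0050

ωT = 3.1352·0.349 = 1.094185; cosh(ωT) = 1.660780, sinh(ωT) = 1.325967
x(T) = p + (x₀−p)·cosh(ωT) + (ẋ₀/ω)·sinh(ωT) ⇒ p·(1 − cosh) = x(T) − x₀·cosh − (ẋ₀/ω)·sinh
numerator   = -0.0300 − (-0.0450)·1.660780 − (0.1136/3.1352)·1.325967 = -0.003310
denominator = 1 − 1.660780 = -0.660780
p = -0.003310 / -0.660780 = 0.0050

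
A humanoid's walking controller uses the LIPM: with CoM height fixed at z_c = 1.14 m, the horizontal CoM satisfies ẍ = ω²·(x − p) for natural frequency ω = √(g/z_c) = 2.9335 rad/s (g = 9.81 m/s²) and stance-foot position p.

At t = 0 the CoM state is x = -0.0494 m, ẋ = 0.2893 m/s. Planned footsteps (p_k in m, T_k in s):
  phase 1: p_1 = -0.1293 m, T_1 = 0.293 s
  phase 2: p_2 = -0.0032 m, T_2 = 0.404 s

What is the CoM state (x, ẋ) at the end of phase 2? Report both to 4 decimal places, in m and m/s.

x = 0.4597, ẋ = 1.4782

phase 1: p=-0.1293, T=0.293, ωT=0.859515, cosh=1.392692, sinh=0.969324; start (x,ẋ)=(-0.049400, 0.289300) → end (x,ẋ)=(0.077570, 0.630102)
phase 2: p=-0.0032, T=0.404, ωT=1.185134, cosh=1.788415, sinh=1.482710; start (x,ẋ)=(0.077570, 0.630102) → end (x,ẋ)=(0.459730, 1.478197)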